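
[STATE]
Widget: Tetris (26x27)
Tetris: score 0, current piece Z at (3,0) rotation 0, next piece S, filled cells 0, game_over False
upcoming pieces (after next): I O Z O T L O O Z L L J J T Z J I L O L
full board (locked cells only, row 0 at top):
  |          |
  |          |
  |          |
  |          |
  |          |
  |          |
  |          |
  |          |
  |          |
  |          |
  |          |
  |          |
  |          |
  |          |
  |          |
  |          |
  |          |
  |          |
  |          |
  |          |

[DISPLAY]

   ▓▓     │Next:          
    ▓▓    │ ░░            
          │░░             
          │               
          │               
          │               
          │Score:         
          │0              
          │               
          │               
          │               
          │               
          │               
          │               
          │               
          │               
          │               
          │               
          │               
          │               
          │               
          │               
          │               
          │               
          │               
          │               
          │               


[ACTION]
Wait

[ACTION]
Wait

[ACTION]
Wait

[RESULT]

          │Next:          
          │ ░░            
          │░░             
   ▓▓     │               
    ▓▓    │               
          │               
          │Score:         
          │0              
          │               
          │               
          │               
          │               
          │               
          │               
          │               
          │               
          │               
          │               
          │               
          │               
          │               
          │               
          │               
          │               
          │               
          │               
          │               


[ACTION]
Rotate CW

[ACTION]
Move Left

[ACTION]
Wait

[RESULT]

          │Next:          
          │ ░░            
          │░░             
          │               
   ▓      │               
  ▓▓      │               
  ▓       │Score:         
          │0              
          │               
          │               
          │               
          │               
          │               
          │               
          │               
          │               
          │               
          │               
          │               
          │               
          │               
          │               
          │               
          │               
          │               
          │               
          │               


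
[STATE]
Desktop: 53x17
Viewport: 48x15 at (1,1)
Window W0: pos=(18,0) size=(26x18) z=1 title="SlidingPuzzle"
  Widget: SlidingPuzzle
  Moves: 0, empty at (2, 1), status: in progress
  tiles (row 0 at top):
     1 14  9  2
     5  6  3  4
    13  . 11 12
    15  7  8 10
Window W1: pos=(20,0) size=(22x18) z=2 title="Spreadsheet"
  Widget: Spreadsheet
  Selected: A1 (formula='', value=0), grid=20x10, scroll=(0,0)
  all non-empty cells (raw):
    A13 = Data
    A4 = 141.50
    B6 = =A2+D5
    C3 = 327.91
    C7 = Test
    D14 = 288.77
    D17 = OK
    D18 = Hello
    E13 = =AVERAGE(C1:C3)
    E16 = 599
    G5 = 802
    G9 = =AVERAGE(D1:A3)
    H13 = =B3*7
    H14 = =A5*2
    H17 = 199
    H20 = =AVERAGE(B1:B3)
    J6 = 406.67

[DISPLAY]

                 ┃ ┃ Spreadsheet        ┃ ┃     
                 ┠─┠────────────────────┨─┨     
                 ┃┌┃A1:                 ┃ ┃     
                 ┃│┃       A       B    ┃ ┃     
                 ┃├┃--------------------┃ ┃     
                 ┃│┃  1      [0]       0┃ ┃     
                 ┃├┃  2        0       0┃ ┃     
                 ┃│┃  3        0       0┃ ┃     
                 ┃├┃  4   141.50       0┃ ┃     
                 ┃│┃  5        0       0┃ ┃     
                 ┃└┃  6        0       0┃ ┃     
                 ┃M┃  7        0       0┃ ┃     
                 ┃ ┃  8        0       0┃ ┃     
                 ┃ ┃  9        0       0┃ ┃     
                 ┃ ┃ 10        0       0┃ ┃     


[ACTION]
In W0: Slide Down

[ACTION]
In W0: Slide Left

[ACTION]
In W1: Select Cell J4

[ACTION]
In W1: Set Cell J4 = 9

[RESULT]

                 ┃ ┃ Spreadsheet        ┃ ┃     
                 ┠─┠────────────────────┨─┨     
                 ┃┌┃J4: 9               ┃ ┃     
                 ┃│┃       A       B    ┃ ┃     
                 ┃├┃--------------------┃ ┃     
                 ┃│┃  1        0       0┃ ┃     
                 ┃├┃  2        0       0┃ ┃     
                 ┃│┃  3        0       0┃ ┃     
                 ┃├┃  4   141.50       0┃ ┃     
                 ┃│┃  5        0       0┃ ┃     
                 ┃└┃  6        0       0┃ ┃     
                 ┃M┃  7        0       0┃ ┃     
                 ┃ ┃  8        0       0┃ ┃     
                 ┃ ┃  9        0       0┃ ┃     
                 ┃ ┃ 10        0       0┃ ┃     


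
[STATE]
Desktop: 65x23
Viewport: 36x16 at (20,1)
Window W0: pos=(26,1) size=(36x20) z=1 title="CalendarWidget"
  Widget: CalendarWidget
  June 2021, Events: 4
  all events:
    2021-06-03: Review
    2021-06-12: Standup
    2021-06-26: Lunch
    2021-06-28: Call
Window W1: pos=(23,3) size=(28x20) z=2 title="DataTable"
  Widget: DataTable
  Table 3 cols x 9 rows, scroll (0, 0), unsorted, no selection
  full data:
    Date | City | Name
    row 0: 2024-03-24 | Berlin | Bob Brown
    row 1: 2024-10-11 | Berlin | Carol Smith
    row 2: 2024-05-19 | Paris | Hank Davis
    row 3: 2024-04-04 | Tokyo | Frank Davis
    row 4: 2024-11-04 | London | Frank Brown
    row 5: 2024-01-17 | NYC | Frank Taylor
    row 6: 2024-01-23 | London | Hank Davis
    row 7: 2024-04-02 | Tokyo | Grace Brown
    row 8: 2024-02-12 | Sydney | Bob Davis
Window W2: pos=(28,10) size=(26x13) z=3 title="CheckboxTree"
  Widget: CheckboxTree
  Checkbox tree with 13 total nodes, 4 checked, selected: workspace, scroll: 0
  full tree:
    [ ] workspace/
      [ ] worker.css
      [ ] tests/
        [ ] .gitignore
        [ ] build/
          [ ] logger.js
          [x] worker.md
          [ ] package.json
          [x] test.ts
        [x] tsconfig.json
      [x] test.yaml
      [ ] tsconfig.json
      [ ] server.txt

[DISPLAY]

      ┏━━━━━━━━━━━━━━━━━━━━━━━━━━━━━
      ┃ CalendarWidget              
   ┏━━━━━━━━━━━━━━━━━━━━━━━━━━┓─────
   ┃ DataTable                ┃     
   ┠──────────────────────────┨     
   ┃Date      │City  │Name    ┃     
   ┃──────────┼──────┼────────┃     
   ┃2024-03-24│Berlin│Bob Brow┃     
   ┃2024-10-11│Berlin│Carol Sm┃     
   ┃2024┏━━━━━━━━━━━━━━━━━━━━━━━━┓  
   ┃2024┃ CheckboxTree           ┃  
   ┃2024┠────────────────────────┨  
   ┃2024┃>[-] workspace/         ┃  
   ┃2024┃   [ ] worker.css       ┃  
   ┃2024┃   [-] tests/           ┃  
   ┃2024┃     [ ] .gitignore     ┃  


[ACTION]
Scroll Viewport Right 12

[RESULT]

━━━━━━━━━━━━━━━━━━━━━━━━━━━━━━━━┓   
alendarWidget                   ┃   
━━━━━━━━━━━━━━━━━━━━━┓──────────┨   
Table                ┃          ┃   
─────────────────────┨          ┃   
     │City  │Name    ┃          ┃   
─────┼──────┼────────┃          ┃   
03-24│Berlin│Bob Brow┃          ┃   
10-11│Berlin│Carol Sm┃          ┃   
━━━━━━━━━━━━━━━━━━━━━━━━┓       ┃   
 CheckboxTree           ┃       ┃   
────────────────────────┨       ┃   
>[-] workspace/         ┃       ┃   
   [ ] worker.css       ┃       ┃   
   [-] tests/           ┃       ┃   
     [ ] .gitignore     ┃       ┃   


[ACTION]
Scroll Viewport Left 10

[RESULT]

       ┏━━━━━━━━━━━━━━━━━━━━━━━━━━━━
       ┃ CalendarWidget             
    ┏━━━━━━━━━━━━━━━━━━━━━━━━━━┓────
    ┃ DataTable                ┃    
    ┠──────────────────────────┨    
    ┃Date      │City  │Name    ┃    
    ┃──────────┼──────┼────────┃    
    ┃2024-03-24│Berlin│Bob Brow┃    
    ┃2024-10-11│Berlin│Carol Sm┃    
    ┃2024┏━━━━━━━━━━━━━━━━━━━━━━━━┓ 
    ┃2024┃ CheckboxTree           ┃ 
    ┃2024┠────────────────────────┨ 
    ┃2024┃>[-] workspace/         ┃ 
    ┃2024┃   [ ] worker.css       ┃ 
    ┃2024┃   [-] tests/           ┃ 
    ┃2024┃     [ ] .gitignore     ┃ 


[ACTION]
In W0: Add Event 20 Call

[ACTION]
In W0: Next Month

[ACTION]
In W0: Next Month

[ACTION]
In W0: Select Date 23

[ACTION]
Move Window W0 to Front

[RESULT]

       ┏━━━━━━━━━━━━━━━━━━━━━━━━━━━━
       ┃ CalendarWidget             
    ┏━━┠────────────────────────────
    ┃ D┃           August 2021      
    ┠──┃Mo Tu We Th Fr Sa Su        
    ┃Da┃                   1        
    ┃──┃ 2  3  4  5  6  7  8        
    ┃20┃ 9 10 11 12 13 14 15        
    ┃20┃16 17 18 19 20 21 22        
    ┃20┃[23] 24 25 26 27 28 29      
    ┃20┃30 31                       
    ┃20┃                            
    ┃20┃                            
    ┃20┃                            
    ┃20┃                            
    ┃20┃                            


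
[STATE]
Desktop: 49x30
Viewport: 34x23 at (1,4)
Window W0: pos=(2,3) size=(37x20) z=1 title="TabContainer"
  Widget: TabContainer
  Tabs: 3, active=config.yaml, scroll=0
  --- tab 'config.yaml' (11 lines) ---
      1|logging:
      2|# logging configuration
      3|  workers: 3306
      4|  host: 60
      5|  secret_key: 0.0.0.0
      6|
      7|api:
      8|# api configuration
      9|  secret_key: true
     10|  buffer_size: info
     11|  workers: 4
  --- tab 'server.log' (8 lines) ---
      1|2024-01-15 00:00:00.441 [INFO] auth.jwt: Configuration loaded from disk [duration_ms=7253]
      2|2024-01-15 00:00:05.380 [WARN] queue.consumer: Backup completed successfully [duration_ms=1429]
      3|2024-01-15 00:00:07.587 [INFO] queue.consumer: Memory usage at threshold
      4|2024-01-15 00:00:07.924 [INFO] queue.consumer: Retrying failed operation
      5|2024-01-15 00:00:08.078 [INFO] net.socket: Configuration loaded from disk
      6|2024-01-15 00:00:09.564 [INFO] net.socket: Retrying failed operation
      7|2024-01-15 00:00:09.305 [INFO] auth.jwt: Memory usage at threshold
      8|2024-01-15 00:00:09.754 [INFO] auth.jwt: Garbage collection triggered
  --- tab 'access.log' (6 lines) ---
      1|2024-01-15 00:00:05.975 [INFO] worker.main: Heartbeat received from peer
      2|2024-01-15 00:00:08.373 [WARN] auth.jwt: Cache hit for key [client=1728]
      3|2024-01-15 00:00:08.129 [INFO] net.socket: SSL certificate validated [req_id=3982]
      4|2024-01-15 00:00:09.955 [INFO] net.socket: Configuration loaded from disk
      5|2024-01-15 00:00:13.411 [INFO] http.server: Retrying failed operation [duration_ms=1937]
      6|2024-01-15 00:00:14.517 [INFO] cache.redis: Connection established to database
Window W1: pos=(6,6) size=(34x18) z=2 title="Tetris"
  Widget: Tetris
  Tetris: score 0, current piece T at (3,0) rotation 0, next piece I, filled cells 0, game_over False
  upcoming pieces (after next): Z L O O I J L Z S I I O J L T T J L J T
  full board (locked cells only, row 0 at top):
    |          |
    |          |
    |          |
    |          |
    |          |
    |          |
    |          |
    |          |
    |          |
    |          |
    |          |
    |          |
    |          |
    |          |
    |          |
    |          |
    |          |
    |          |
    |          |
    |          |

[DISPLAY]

 ┃ TabContainer                   
 ┠────────────────────────────────
 ┃[co┏━━━━━━━━━━━━━━━━━━━━━━━━━━━━
 ┃───┃ Tetris                     
 ┃log┠────────────────────────────
 ┃# l┃          │Next:            
 ┃  w┃          │████             
 ┃  h┃          │                 
 ┃  s┃          │                 
 ┃   ┃          │                 
 ┃api┃          │                 
 ┃# a┃          │Score:           
 ┃  s┃          │0                
 ┃  b┃          │                 
 ┃  w┃          │                 
 ┃   ┃          │                 
 ┃   ┃          │                 
 ┃   ┃          │                 
 ┗━━━┃          │                 
     ┗━━━━━━━━━━━━━━━━━━━━━━━━━━━━
                                  
                                  
                                  


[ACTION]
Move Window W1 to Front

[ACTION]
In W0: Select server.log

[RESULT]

 ┃ TabContainer                   
 ┠────────────────────────────────
 ┃ co┏━━━━━━━━━━━━━━━━━━━━━━━━━━━━
 ┃───┃ Tetris                     
 ┃202┠────────────────────────────
 ┃202┃          │Next:            
 ┃202┃          │████             
 ┃202┃          │                 
 ┃202┃          │                 
 ┃202┃          │                 
 ┃202┃          │                 
 ┃202┃          │Score:           
 ┃   ┃          │0                
 ┃   ┃          │                 
 ┃   ┃          │                 
 ┃   ┃          │                 
 ┃   ┃          │                 
 ┃   ┃          │                 
 ┗━━━┃          │                 
     ┗━━━━━━━━━━━━━━━━━━━━━━━━━━━━
                                  
                                  
                                  


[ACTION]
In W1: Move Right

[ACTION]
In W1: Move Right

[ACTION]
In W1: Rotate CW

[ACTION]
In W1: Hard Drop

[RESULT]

 ┃ TabContainer                   
 ┠────────────────────────────────
 ┃ co┏━━━━━━━━━━━━━━━━━━━━━━━━━━━━
 ┃───┃ Tetris                     
 ┃202┠────────────────────────────
 ┃202┃          │Next:            
 ┃202┃          │▓▓               
 ┃202┃          │ ▓▓              
 ┃202┃          │                 
 ┃202┃          │                 
 ┃202┃          │                 
 ┃202┃          │Score:           
 ┃   ┃          │0                
 ┃   ┃          │                 
 ┃   ┃          │                 
 ┃   ┃          │                 
 ┃   ┃     ▒    │                 
 ┃   ┃     ▒▒   │                 
 ┗━━━┃     ▒    │                 
     ┗━━━━━━━━━━━━━━━━━━━━━━━━━━━━
                                  
                                  
                                  


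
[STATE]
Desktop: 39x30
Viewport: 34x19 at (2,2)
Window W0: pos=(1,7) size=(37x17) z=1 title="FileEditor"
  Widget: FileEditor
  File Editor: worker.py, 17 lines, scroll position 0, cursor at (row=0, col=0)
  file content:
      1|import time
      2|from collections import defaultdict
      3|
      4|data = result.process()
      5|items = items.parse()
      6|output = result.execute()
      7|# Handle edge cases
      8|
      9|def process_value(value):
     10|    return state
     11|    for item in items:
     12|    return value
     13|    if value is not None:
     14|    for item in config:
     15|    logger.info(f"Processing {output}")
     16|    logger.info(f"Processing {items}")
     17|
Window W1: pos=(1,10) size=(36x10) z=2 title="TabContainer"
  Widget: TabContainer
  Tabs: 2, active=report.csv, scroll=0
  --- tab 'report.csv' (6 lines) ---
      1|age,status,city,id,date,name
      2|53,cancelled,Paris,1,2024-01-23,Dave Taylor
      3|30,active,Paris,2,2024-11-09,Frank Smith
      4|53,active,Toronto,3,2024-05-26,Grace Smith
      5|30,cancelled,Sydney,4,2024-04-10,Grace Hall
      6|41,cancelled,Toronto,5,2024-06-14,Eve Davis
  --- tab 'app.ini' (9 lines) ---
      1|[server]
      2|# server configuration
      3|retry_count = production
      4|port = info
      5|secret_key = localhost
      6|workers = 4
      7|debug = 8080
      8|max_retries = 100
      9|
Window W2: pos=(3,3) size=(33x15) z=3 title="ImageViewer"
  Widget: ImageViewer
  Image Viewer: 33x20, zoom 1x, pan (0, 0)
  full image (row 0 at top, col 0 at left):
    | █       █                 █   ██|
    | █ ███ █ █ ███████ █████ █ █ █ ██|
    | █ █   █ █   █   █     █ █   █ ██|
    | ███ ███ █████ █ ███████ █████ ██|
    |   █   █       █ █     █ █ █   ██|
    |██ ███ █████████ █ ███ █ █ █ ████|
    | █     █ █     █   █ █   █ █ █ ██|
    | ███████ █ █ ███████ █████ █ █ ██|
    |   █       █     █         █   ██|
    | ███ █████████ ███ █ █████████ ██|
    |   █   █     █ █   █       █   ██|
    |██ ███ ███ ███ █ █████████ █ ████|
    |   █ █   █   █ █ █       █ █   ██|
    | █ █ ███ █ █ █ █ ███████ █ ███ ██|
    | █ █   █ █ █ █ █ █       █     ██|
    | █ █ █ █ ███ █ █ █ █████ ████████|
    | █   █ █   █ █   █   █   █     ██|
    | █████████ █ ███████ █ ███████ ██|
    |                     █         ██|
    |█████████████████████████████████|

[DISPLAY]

                                  
 ┏━━━━━━━━━━━━━━━━━━━━━━━━━━━━━━━┓
 ┃ ImageViewer                   ┃
 ┠───────────────────────────────┨
 ┃ █       █                 █   ┃
━┃ █ ███ █ █ ███████ █████ █ █ █ ┃
 ┃ █ █   █ █   █   █     █ █   █ ┃
─┃ ███ ███ █████ █ ███████ █████ ┃
━┃   █   █       █ █     █ █ █   ┃
 ┃██ ███ █████████ █ ███ █ █ █ ██┃
─┃ █     █ █     █   █ █   █ █ █ ┃
[┃ ███████ █ █ ███████ █████ █ █ ┃
─┃   █       █     █         █   ┃
a┃ ███ █████████ ███ █ █████████ ┃
5┃   █   █     █ █   █       █   ┃
3┗━━━━━━━━━━━━━━━━━━━━━━━━━━━━━━━┛
53,active,Toronto,3,2024-05-26,Gra
━━━━━━━━━━━━━━━━━━━━━━━━━━━━━━━━━━
    for item in items:            


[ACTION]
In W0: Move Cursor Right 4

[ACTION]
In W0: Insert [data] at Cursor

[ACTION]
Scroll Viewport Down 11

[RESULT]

 ┃██ ███ █████████ █ ███ █ █ █ ██┃
─┃ █     █ █     █   █ █   █ █ █ ┃
[┃ ███████ █ █ ███████ █████ █ █ ┃
─┃   █       █     █         █   ┃
a┃ ███ █████████ ███ █ █████████ ┃
5┃   █   █     █ █   █       █   ┃
3┗━━━━━━━━━━━━━━━━━━━━━━━━━━━━━━━┛
53,active,Toronto,3,2024-05-26,Gra
━━━━━━━━━━━━━━━━━━━━━━━━━━━━━━━━━━
    for item in items:            
    return value                  
    if value is not None:         
━━━━━━━━━━━━━━━━━━━━━━━━━━━━━━━━━━
                                  
                                  
                                  
                                  
                                  
                                  


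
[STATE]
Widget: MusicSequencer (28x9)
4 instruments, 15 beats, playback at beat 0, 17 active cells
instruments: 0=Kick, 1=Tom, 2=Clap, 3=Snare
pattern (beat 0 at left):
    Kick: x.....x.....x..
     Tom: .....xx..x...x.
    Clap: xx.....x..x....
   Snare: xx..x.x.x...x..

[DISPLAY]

      ▼12345678901234       
  Kick█·····█·····█··       
   Tom·····██··█···█·       
  Clap██·····█··█····       
 Snare██··█·█·█···█··       
                            
                            
                            
                            


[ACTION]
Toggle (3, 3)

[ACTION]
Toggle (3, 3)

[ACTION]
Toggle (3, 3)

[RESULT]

      ▼12345678901234       
  Kick█·····█·····█··       
   Tom·····██··█···█·       
  Clap██·····█··█····       
 Snare██·██·█·█···█··       
                            
                            
                            
                            


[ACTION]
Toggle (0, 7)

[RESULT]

      ▼12345678901234       
  Kick█·····██····█··       
   Tom·····██··█···█·       
  Clap██·····█··█····       
 Snare██·██·█·█···█··       
                            
                            
                            
                            


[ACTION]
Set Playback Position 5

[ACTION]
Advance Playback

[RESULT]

      012345▼78901234       
  Kick█·····██····█··       
   Tom·····██··█···█·       
  Clap██·····█··█····       
 Snare██·██·█·█···█··       
                            
                            
                            
                            


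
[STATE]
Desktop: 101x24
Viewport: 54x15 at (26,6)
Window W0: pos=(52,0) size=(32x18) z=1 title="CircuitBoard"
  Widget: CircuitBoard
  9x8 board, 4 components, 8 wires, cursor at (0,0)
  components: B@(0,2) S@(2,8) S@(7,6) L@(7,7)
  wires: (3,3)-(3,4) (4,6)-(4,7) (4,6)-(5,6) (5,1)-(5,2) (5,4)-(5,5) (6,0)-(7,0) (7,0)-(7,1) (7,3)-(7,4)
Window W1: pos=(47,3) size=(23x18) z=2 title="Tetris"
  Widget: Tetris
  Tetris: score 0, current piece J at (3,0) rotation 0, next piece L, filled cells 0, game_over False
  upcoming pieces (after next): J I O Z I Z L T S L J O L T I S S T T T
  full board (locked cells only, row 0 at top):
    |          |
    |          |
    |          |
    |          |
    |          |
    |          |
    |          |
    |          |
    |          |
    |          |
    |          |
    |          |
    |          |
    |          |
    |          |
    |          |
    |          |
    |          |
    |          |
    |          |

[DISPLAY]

                     ┃          │Next:     ┃          
                     ┃          │  ▒       ┃          
                     ┃          │▒▒▒       ┃          
                     ┃          │          ┃          
                     ┃          │          ┃ ─ ·      
                     ┃          │          ┃          
                     ┃          │Score:    ┃          
                     ┃          │0         ┃          
                     ┃          │          ┃   · ─ ·  
                     ┃          │          ┃          
                     ┃          │          ┃          
                     ┃          │          ┃━━━━━━━━━━
                     ┃          │          ┃          
                     ┃          │          ┃          
                     ┗━━━━━━━━━━━━━━━━━━━━━┛          


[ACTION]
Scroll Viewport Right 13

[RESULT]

        ┃          │Next:     ┃             ┃         
        ┃          │  ▒       ┃             ┃         
        ┃          │▒▒▒       ┃             ┃         
        ┃          │          ┃             ┃         
        ┃          │          ┃ ─ ·         ┃         
        ┃          │          ┃             ┃         
        ┃          │Score:    ┃           · ┃         
        ┃          │0         ┃           │ ┃         
        ┃          │          ┃   · ─ ·   · ┃         
        ┃          │          ┃             ┃         
        ┃          │          ┃             ┃         
        ┃          │          ┃━━━━━━━━━━━━━┛         
        ┃          │          ┃                       
        ┃          │          ┃                       
        ┗━━━━━━━━━━━━━━━━━━━━━┛                       


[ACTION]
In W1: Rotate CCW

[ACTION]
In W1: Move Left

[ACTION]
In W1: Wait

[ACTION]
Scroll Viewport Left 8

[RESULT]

                ┃          │Next:     ┃             ┃ 
                ┃          │  ▒       ┃             ┃ 
                ┃          │▒▒▒       ┃             ┃ 
                ┃          │          ┃             ┃ 
                ┃          │          ┃ ─ ·         ┃ 
                ┃          │          ┃             ┃ 
                ┃          │Score:    ┃           · ┃ 
                ┃          │0         ┃           │ ┃ 
                ┃          │          ┃   · ─ ·   · ┃ 
                ┃          │          ┃             ┃ 
                ┃          │          ┃             ┃ 
                ┃          │          ┃━━━━━━━━━━━━━┛ 
                ┃          │          ┃               
                ┃          │          ┃               
                ┗━━━━━━━━━━━━━━━━━━━━━┛               


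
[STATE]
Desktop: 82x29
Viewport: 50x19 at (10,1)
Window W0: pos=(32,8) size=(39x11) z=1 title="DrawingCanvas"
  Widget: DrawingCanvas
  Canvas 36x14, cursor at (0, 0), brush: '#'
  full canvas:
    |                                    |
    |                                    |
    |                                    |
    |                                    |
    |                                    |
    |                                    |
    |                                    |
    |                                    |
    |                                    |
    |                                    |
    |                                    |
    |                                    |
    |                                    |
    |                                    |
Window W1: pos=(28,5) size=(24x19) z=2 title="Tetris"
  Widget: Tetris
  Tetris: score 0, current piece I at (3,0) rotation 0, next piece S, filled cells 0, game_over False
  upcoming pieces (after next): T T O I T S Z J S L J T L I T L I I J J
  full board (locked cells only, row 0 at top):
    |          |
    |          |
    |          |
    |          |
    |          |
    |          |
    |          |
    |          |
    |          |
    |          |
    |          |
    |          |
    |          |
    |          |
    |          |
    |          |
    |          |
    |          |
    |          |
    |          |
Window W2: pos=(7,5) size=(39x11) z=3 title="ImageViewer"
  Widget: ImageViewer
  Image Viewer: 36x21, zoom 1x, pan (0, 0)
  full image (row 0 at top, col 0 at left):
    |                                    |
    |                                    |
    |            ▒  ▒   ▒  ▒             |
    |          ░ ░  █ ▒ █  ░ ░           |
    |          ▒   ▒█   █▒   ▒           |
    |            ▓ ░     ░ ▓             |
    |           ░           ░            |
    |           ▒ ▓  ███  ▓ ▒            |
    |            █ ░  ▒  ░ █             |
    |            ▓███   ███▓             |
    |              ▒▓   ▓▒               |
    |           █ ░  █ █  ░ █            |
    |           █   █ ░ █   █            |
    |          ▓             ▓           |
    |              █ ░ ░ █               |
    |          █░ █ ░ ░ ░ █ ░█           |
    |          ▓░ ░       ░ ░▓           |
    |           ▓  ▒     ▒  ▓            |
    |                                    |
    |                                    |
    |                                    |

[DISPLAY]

                                                  
                                                  
                                                  
                                                  
━━━━━━━━━━━━━━━━━━━━━━━━━━━━━━━━━━━┓━━━━━┓        
mageViewer                         ┃     ┃        
───────────────────────────────────┨─────┨        
                                   ┃     ┃━━━━━━━━
                                   ┃     ┃        
          ▒  ▒   ▒  ▒              ┃     ┃────────
        ░ ░  █ ▒ █  ░ ░            ┃     ┃        
        ▒   ▒█   █▒   ▒            ┃     ┃        
          ▓ ░     ░ ▓              ┃     ┃        
         ░           ░             ┃     ┃        
━━━━━━━━━━━━━━━━━━━━━━━━━━━━━━━━━━━┛     ┃        
                  ┃          │           ┃        
                  ┃          │           ┃        
                  ┃          │           ┃━━━━━━━━
                  ┃          │           ┃        


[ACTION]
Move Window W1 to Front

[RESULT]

                                                  
                                                  
                                                  
                                                  
━━━━━━━━━━━━━━━━━━┏━━━━━━━━━━━━━━━━━━━━━━┓        
mageViewer        ┃ Tetris               ┃        
──────────────────┠──────────────────────┨        
                  ┃          │Next:      ┃━━━━━━━━
                  ┃          │ ░░        ┃        
          ▒  ▒   ▒┃          │░░         ┃────────
        ░ ░  █ ▒ █┃          │           ┃        
        ▒   ▒█   █┃          │           ┃        
          ▓ ░     ┃          │           ┃        
         ░        ┃          │Score:     ┃        
━━━━━━━━━━━━━━━━━━┃          │0          ┃        
                  ┃          │           ┃        
                  ┃          │           ┃        
                  ┃          │           ┃━━━━━━━━
                  ┃          │           ┃        


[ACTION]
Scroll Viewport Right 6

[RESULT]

                                                  
                                                  
                                                  
                                                  
━━━━━━━━━━━━┏━━━━━━━━━━━━━━━━━━━━━━┓              
ewer        ┃ Tetris               ┃              
────────────┠──────────────────────┨              
            ┃          │Next:      ┃━━━━━━━━━━━━━━
            ┃          │ ░░        ┃              
    ▒  ▒   ▒┃          │░░         ┃──────────────
  ░ ░  █ ▒ █┃          │           ┃              
  ▒   ▒█   █┃          │           ┃              
    ▓ ░     ┃          │           ┃              
   ░        ┃          │Score:     ┃              
━━━━━━━━━━━━┃          │0          ┃              
            ┃          │           ┃              
            ┃          │           ┃              
            ┃          │           ┃━━━━━━━━━━━━━━
            ┃          │           ┃              


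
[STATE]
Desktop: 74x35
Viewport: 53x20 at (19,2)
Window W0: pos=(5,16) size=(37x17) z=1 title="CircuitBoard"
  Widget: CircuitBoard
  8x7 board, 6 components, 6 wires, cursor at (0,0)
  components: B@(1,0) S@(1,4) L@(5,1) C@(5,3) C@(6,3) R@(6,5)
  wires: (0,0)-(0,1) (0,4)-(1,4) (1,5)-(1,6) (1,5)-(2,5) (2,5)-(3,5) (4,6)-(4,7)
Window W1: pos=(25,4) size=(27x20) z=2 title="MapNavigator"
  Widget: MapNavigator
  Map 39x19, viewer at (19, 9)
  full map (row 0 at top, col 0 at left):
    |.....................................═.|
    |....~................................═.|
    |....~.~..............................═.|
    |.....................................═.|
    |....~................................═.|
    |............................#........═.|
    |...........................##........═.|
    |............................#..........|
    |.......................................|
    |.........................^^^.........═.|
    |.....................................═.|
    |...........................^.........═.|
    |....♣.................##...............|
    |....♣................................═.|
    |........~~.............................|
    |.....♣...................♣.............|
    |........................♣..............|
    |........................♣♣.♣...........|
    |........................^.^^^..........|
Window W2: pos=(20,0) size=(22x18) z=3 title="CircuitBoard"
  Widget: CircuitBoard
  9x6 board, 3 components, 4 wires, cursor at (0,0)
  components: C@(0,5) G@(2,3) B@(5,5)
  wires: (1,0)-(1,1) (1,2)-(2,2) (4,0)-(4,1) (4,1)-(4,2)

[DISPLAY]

 ┠────────────────────┨                              
 ┃   0 1 2 3 4 5 6 7 8┃                              
 ┃0  [.]              ┃━━━━━━━━━┓                    
 ┃                    ┃         ┃                    
 ┃1   · ─ ·   ·       ┃─────────┨                    
 ┃            │       ┃.........┃                    
 ┃2           ·   G   ┃.........┃                    
 ┃                    ┃.........┃                    
 ┃3                   ┃.........┃                    
 ┃                    ┃.....#...┃                    
 ┃4   · ─ · ─ ·       ┃....##...┃                    
 ┃                    ┃.....#...┃                    
 ┃5                   ┃.........┃                    
 ┃Cursor: (0,0)       ┃..^^^....┃                    
━┃                    ┃.........┃                    
 ┗━━━━━━━━━━━━━━━━━━━━┛....^....┃                    
──────┃...............##........┃                    
5 6 7 ┃.........................┃                    
      ┃.~~......................┃                    
      ┃..................♣......┃                    


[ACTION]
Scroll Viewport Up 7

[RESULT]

 ┏━━━━━━━━━━━━━━━━━━━━┓                              
 ┃ CircuitBoard       ┃                              
 ┠────────────────────┨                              
 ┃   0 1 2 3 4 5 6 7 8┃                              
 ┃0  [.]              ┃━━━━━━━━━┓                    
 ┃                    ┃         ┃                    
 ┃1   · ─ ·   ·       ┃─────────┨                    
 ┃            │       ┃.........┃                    
 ┃2           ·   G   ┃.........┃                    
 ┃                    ┃.........┃                    
 ┃3                   ┃.........┃                    
 ┃                    ┃.....#...┃                    
 ┃4   · ─ · ─ ·       ┃....##...┃                    
 ┃                    ┃.....#...┃                    
 ┃5                   ┃.........┃                    
 ┃Cursor: (0,0)       ┃..^^^....┃                    
━┃                    ┃.........┃                    
 ┗━━━━━━━━━━━━━━━━━━━━┛....^....┃                    
──────┃...............##........┃                    
5 6 7 ┃.........................┃                    


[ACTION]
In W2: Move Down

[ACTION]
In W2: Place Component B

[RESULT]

 ┏━━━━━━━━━━━━━━━━━━━━┓                              
 ┃ CircuitBoard       ┃                              
 ┠────────────────────┨                              
 ┃   0 1 2 3 4 5 6 7 8┃                              
 ┃0                   ┃━━━━━━━━━┓                    
 ┃                    ┃         ┃                    
 ┃1  [B]─ ·   ·       ┃─────────┨                    
 ┃            │       ┃.........┃                    
 ┃2           ·   G   ┃.........┃                    
 ┃                    ┃.........┃                    
 ┃3                   ┃.........┃                    
 ┃                    ┃.....#...┃                    
 ┃4   · ─ · ─ ·       ┃....##...┃                    
 ┃                    ┃.....#...┃                    
 ┃5                   ┃.........┃                    
 ┃Cursor: (1,0)       ┃..^^^....┃                    
━┃                    ┃.........┃                    
 ┗━━━━━━━━━━━━━━━━━━━━┛....^....┃                    
──────┃...............##........┃                    
5 6 7 ┃.........................┃                    
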